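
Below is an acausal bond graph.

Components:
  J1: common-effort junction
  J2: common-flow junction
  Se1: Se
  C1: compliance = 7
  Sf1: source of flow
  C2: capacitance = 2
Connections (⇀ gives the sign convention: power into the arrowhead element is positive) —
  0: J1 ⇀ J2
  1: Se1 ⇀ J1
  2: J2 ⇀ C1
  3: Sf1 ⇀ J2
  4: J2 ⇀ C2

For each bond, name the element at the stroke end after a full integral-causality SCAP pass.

β0 stroke→J2
β1 stroke→J1
β2 stroke→J2
β3 stroke→Sf1
β4 stroke→J2

#1 stroke→J1  (source Se1 imposes e)
#3 stroke→Sf1  (Sf1: flow source, stroke at near end)
#0 stroke→J2  (0-jn J1 has e-setter on 1)
#2 stroke→J2  (J2: bond 3 brought flow, rest push out)
#4 stroke→J2  (J2: bond 3 brought flow, rest push out)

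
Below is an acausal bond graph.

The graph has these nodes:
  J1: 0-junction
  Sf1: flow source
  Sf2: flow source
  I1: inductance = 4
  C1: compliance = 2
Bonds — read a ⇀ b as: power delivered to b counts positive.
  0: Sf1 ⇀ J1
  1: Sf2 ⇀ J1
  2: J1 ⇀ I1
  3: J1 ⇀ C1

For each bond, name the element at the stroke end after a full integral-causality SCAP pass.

β0 |Sf1  (source Sf1 imposes f)
β1 |Sf2  (Sf2: flow source, stroke at near end)
β2 |I1  (I1 integral (f out))
β3 |J1  (J1 needs exactly one e-in)

bond 0 stroke→Sf1
bond 1 stroke→Sf2
bond 2 stroke→I1
bond 3 stroke→J1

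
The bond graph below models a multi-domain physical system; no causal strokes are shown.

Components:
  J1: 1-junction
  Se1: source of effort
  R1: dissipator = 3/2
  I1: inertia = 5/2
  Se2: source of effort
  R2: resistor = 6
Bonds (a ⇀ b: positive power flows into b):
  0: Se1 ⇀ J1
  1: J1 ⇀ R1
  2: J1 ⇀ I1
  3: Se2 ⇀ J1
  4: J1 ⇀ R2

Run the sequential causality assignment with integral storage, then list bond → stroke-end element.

b0 stroke at J1
b1 stroke at J1
b2 stroke at I1
b3 stroke at J1
b4 stroke at J1

b0 |J1  (Se1 fixes effort; stroke away)
b3 |J1  (Se2: effort source, stroke at far end)
b2 |I1  (prefer integral on I1)
b1 |J1  (J1: bond 2 brought flow, rest push out)
b4 |J1  (common-f at J1 fixed by 2)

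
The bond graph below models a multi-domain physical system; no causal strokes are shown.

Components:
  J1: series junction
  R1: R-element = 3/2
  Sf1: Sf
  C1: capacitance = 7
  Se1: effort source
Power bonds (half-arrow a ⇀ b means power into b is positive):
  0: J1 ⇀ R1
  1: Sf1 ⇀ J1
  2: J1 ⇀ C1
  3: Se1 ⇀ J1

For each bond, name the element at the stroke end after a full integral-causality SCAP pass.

bond 0 stroke→J1
bond 1 stroke→Sf1
bond 2 stroke→J1
bond 3 stroke→J1

#1 stroke at Sf1  (Sf1 (Sf) sets flow on bond)
#3 stroke at J1  (source Se1 imposes e)
#0 stroke at J1  (J1: bond 1 brought flow, rest push out)
#2 stroke at J1  (J1: bond 1 brought flow, rest push out)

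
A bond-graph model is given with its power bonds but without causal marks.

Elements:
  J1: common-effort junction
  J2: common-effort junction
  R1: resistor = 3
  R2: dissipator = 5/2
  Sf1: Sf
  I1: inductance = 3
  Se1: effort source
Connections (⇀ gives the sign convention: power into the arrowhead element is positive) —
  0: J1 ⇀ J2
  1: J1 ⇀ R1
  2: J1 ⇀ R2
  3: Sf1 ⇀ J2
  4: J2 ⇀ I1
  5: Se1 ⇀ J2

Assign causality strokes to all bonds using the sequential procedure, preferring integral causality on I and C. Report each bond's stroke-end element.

β3 |Sf1  (Sf1 (Sf) sets flow on bond)
β5 |J2  (Se1: effort source, stroke at far end)
β0 |J1  (J2: bond 5 brought effort, rest push out)
β4 |I1  (J2 effort already set via bond 5)
β1 |R1  (common-e at J1 fixed by 0)
β2 |R2  (common-e at J1 fixed by 0)

b0 |J1
b1 |R1
b2 |R2
b3 |Sf1
b4 |I1
b5 |J2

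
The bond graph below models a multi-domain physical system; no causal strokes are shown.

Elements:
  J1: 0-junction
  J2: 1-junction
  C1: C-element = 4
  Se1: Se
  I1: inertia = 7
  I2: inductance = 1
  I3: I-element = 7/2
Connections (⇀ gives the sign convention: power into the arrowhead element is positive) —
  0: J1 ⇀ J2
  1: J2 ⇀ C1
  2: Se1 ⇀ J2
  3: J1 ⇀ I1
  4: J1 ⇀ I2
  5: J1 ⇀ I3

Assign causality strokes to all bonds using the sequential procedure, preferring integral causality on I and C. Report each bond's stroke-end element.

bond 0 →J1
bond 1 →J2
bond 2 →J2
bond 3 →I1
bond 4 →I2
bond 5 →I3

b2 |J2  (source Se1 imposes e)
b1 |J2  (C1 outputs effort q/C1)
b0 |J1  (only one flow-in slot at J2)
b3 |I1  (J1: bond 0 brought effort, rest push out)
b4 |I2  (J1: bond 0 brought effort, rest push out)
b5 |I3  (J1 effort already set via bond 0)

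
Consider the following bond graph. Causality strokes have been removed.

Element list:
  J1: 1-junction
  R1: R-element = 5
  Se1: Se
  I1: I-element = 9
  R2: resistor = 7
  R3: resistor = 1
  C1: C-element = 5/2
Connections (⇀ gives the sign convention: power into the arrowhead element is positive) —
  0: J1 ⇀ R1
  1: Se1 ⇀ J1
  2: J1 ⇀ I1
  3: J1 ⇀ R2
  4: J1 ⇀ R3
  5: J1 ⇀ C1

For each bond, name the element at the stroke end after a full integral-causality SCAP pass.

bond 1 →J1  (source Se1 imposes e)
bond 2 →I1  (I1: I, integral causality)
bond 0 →J1  (1-jn J1 has f-setter on 2)
bond 3 →J1  (common-f at J1 fixed by 2)
bond 4 →J1  (common-f at J1 fixed by 2)
bond 5 →J1  (J1 flow already set via bond 2)

β0 →J1
β1 →J1
β2 →I1
β3 →J1
β4 →J1
β5 →J1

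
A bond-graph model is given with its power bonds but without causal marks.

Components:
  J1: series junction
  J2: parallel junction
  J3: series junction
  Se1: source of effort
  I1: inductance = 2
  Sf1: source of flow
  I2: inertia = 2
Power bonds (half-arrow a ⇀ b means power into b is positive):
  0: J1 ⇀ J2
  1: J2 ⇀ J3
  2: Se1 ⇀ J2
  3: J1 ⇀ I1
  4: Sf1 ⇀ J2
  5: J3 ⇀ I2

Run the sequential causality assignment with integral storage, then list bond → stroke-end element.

β2 stroke at J2  (Se1 fixes effort; stroke away)
β4 stroke at Sf1  (Sf1 (Sf) sets flow on bond)
β0 stroke at J1  (0-jn J2 has e-setter on 2)
β1 stroke at J3  (J2: bond 2 brought effort, rest push out)
β5 stroke at I2  (closing 1-jn rule on J3)
β3 stroke at I1  (closing 1-jn rule on J1)

b0 stroke at J1
b1 stroke at J3
b2 stroke at J2
b3 stroke at I1
b4 stroke at Sf1
b5 stroke at I2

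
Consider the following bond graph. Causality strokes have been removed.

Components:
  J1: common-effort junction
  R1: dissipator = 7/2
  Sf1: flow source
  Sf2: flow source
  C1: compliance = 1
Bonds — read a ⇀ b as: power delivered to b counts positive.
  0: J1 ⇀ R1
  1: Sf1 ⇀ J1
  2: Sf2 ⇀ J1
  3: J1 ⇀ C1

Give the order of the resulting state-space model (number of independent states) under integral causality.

1  (C1 all integral)

#1 stroke→Sf1  (Sf1: flow source, stroke at near end)
#2 stroke→Sf2  (source Sf2 imposes f)
#3 stroke→J1  (C1: C, integral causality)
#0 stroke→R1  (0-jn J1 has e-setter on 3)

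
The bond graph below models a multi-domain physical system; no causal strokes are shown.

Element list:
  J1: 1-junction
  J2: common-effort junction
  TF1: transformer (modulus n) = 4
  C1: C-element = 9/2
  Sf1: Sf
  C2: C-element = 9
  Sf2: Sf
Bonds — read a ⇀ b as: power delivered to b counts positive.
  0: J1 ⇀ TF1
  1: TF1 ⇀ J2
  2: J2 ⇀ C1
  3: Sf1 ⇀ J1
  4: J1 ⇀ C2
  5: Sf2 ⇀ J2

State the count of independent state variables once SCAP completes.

2  (C1, C2 all integral)

b3 |Sf1  (Sf1 (Sf) sets flow on bond)
b5 |Sf2  (Sf2 (Sf) sets flow on bond)
b0 |J1  (J1 flow already set via bond 3)
b4 |J1  (J1: bond 3 brought flow, rest push out)
b1 |TF1  (TF1 one-in-one-out from 0)
b2 |J2  (only one effort-in slot at J2)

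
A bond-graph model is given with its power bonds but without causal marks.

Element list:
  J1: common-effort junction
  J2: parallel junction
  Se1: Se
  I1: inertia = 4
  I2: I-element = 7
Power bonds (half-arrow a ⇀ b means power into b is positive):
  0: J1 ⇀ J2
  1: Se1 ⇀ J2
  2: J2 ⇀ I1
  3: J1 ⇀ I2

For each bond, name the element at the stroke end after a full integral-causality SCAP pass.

b1 →J2  (Se1 (Se) sets effort on bond)
b0 →J1  (J2 effort already set via bond 1)
b2 →I1  (common-e at J2 fixed by 1)
b3 →I2  (common-e at J1 fixed by 0)

bond 0 →J1
bond 1 →J2
bond 2 →I1
bond 3 →I2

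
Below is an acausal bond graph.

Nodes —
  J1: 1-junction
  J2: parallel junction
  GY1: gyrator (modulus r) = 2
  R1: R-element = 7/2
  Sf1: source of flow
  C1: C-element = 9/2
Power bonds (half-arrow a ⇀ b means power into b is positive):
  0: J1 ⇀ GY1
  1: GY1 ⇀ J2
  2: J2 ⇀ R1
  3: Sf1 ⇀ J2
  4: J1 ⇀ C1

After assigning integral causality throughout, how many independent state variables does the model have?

b3 →Sf1  (Sf1 fixes flow; stroke at Sf1)
b4 →J1  (prefer integral on C1)
b0 →GY1  (J1 needs exactly one f-in)
b1 →GY1  (GY1: gyrator matches bond 0)
b2 →J2  (closing 0-jn rule on J2)

1  (C1 all integral)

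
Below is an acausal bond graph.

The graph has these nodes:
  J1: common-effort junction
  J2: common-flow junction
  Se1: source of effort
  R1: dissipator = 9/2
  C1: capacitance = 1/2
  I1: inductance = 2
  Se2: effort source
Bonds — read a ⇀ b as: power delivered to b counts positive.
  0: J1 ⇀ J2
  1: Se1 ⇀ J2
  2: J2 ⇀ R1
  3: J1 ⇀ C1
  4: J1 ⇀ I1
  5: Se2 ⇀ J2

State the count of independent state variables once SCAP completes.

2  (C1, I1 all integral)

bond 1 stroke at J2  (source Se1 imposes e)
bond 5 stroke at J2  (source Se2 imposes e)
bond 3 stroke at J1  (C1 outputs effort q/C1)
bond 0 stroke at J2  (0-jn J1 has e-setter on 3)
bond 4 stroke at I1  (0-jn J1 has e-setter on 3)
bond 2 stroke at R1  (J2: last free bond brings flow in)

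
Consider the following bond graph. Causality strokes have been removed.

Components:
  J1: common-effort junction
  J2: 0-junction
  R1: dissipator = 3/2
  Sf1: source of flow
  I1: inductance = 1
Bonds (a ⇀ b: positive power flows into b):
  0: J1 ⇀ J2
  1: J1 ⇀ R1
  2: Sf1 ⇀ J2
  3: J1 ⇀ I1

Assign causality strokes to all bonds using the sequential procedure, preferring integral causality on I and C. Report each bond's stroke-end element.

b2 stroke→Sf1  (Sf1 (Sf) sets flow on bond)
b0 stroke→J2  (J2 needs exactly one e-in)
b3 stroke→I1  (I1 integral (f out))
b1 stroke→J1  (only one effort-in slot at J1)

bond 0 stroke→J2
bond 1 stroke→J1
bond 2 stroke→Sf1
bond 3 stroke→I1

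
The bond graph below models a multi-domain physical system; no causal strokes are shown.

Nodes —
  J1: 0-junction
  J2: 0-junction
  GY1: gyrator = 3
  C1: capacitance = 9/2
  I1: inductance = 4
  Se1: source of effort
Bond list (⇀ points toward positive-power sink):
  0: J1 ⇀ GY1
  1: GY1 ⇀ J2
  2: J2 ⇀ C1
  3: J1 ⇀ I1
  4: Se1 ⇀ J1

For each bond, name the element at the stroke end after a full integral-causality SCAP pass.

b0 stroke→GY1
b1 stroke→GY1
b2 stroke→J2
b3 stroke→I1
b4 stroke→J1

bond 4 stroke at J1  (source Se1 imposes e)
bond 0 stroke at GY1  (J1: bond 4 brought effort, rest push out)
bond 3 stroke at I1  (0-jn J1 has e-setter on 4)
bond 1 stroke at GY1  (GY GY1: same side as bond 0)
bond 2 stroke at J2  (J2 needs exactly one e-in)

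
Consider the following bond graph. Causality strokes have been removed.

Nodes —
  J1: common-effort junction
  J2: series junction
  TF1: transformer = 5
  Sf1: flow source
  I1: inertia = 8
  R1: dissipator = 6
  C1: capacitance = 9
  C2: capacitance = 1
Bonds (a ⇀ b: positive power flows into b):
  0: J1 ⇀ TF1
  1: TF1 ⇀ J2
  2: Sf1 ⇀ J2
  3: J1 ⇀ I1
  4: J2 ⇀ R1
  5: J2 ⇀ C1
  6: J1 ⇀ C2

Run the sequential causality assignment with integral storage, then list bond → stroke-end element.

β0 stroke at TF1
β1 stroke at J2
β2 stroke at Sf1
β3 stroke at I1
β4 stroke at J2
β5 stroke at J2
β6 stroke at J1

b2 stroke at Sf1  (Sf1: flow source, stroke at near end)
b1 stroke at J2  (common-f at J2 fixed by 2)
b4 stroke at J2  (common-f at J2 fixed by 2)
b5 stroke at J2  (J2: bond 2 brought flow, rest push out)
b0 stroke at TF1  (TF TF1: opposite of bond 1)
b3 stroke at I1  (I1: I, integral causality)
b6 stroke at J1  (only one effort-in slot at J1)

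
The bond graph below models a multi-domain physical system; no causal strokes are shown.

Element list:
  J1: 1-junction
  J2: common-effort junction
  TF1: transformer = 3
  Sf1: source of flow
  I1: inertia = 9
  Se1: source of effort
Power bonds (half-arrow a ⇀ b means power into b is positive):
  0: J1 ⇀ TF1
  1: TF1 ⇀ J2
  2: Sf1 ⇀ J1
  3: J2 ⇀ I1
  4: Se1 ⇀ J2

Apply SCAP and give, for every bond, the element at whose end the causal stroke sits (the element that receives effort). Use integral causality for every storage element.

β0 stroke at J1
β1 stroke at TF1
β2 stroke at Sf1
β3 stroke at I1
β4 stroke at J2

b2 stroke at Sf1  (Sf1: flow source, stroke at near end)
b4 stroke at J2  (Se1 fixes effort; stroke away)
b0 stroke at J1  (J1: bond 2 brought flow, rest push out)
b1 stroke at TF1  (J2: bond 4 brought effort, rest push out)
b3 stroke at I1  (common-e at J2 fixed by 4)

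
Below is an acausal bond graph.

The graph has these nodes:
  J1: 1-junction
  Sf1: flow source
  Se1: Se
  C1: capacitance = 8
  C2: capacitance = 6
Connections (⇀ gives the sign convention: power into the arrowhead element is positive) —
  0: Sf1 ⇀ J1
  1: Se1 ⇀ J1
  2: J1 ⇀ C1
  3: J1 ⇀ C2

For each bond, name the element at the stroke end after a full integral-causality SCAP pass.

β0 →Sf1  (Sf1: flow source, stroke at near end)
β1 →J1  (Se1 (Se) sets effort on bond)
β2 →J1  (J1: bond 0 brought flow, rest push out)
β3 →J1  (J1 flow already set via bond 0)

β0 stroke at Sf1
β1 stroke at J1
β2 stroke at J1
β3 stroke at J1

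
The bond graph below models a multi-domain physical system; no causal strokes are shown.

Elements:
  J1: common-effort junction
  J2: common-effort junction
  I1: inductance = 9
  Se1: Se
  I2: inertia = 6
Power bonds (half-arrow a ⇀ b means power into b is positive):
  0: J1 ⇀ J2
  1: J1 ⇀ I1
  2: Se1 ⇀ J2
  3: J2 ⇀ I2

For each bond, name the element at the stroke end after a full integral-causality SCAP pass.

bond 2 →J2  (Se1: effort source, stroke at far end)
bond 0 →J1  (J2: bond 2 brought effort, rest push out)
bond 3 →I2  (0-jn J2 has e-setter on 2)
bond 1 →I1  (J1 effort already set via bond 0)

b0 stroke→J1
b1 stroke→I1
b2 stroke→J2
b3 stroke→I2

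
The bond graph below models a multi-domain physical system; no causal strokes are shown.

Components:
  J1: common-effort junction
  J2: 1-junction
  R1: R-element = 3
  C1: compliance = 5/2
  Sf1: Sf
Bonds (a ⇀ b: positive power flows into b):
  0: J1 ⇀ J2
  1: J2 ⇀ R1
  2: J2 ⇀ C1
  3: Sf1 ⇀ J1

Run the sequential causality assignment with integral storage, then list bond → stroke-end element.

β0 →J1
β1 →J2
β2 →J2
β3 →Sf1

b3 →Sf1  (Sf1: flow source, stroke at near end)
b0 →J1  (J1: last free bond brings effort in)
b1 →J2  (J2 flow already set via bond 0)
b2 →J2  (J2: bond 0 brought flow, rest push out)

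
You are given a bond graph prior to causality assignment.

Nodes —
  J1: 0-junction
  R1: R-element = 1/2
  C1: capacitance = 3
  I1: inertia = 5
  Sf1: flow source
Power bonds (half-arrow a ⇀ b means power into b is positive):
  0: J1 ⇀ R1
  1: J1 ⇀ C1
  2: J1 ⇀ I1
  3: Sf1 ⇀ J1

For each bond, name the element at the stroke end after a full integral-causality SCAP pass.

b3 stroke at Sf1  (Sf1 fixes flow; stroke at Sf1)
b1 stroke at J1  (C1 integral (e out))
b0 stroke at R1  (J1 effort already set via bond 1)
b2 stroke at I1  (common-e at J1 fixed by 1)

β0 |R1
β1 |J1
β2 |I1
β3 |Sf1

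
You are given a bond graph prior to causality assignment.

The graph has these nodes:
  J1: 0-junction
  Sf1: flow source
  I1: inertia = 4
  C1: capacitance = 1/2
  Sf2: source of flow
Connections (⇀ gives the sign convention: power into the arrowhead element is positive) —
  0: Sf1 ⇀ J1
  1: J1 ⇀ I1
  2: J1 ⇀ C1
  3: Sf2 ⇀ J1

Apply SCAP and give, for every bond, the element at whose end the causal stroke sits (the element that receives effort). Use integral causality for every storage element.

b0 |Sf1
b1 |I1
b2 |J1
b3 |Sf2

b0 →Sf1  (source Sf1 imposes f)
b3 →Sf2  (Sf2: flow source, stroke at near end)
b1 →I1  (I1 outputs flow p/I1)
b2 →J1  (closing 0-jn rule on J1)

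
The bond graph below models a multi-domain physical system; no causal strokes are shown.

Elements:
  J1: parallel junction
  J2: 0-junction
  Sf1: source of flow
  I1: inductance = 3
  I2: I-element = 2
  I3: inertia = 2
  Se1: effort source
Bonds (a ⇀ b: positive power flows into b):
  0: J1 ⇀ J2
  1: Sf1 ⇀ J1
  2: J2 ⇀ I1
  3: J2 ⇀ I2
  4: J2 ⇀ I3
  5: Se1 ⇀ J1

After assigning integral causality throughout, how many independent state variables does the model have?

3  (I1, I2, I3 all integral)

b1 →Sf1  (Sf1 (Sf) sets flow on bond)
b5 →J1  (Se1 fixes effort; stroke away)
b0 →J2  (common-e at J1 fixed by 5)
b2 →I1  (0-jn J2 has e-setter on 0)
b3 →I2  (0-jn J2 has e-setter on 0)
b4 →I3  (J2: bond 0 brought effort, rest push out)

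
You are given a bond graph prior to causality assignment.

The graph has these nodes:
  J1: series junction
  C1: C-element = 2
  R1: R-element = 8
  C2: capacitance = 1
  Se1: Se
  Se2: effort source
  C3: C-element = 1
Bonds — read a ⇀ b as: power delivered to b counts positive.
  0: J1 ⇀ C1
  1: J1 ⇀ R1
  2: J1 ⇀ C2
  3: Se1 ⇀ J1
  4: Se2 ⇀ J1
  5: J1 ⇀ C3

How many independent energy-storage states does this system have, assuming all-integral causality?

3  (C1, C2, C3 all integral)

bond 3 stroke at J1  (Se1 (Se) sets effort on bond)
bond 4 stroke at J1  (Se2 fixes effort; stroke away)
bond 0 stroke at J1  (prefer integral on C1)
bond 2 stroke at J1  (C2 integral (e out))
bond 5 stroke at J1  (C3: C, integral causality)
bond 1 stroke at R1  (closing 1-jn rule on J1)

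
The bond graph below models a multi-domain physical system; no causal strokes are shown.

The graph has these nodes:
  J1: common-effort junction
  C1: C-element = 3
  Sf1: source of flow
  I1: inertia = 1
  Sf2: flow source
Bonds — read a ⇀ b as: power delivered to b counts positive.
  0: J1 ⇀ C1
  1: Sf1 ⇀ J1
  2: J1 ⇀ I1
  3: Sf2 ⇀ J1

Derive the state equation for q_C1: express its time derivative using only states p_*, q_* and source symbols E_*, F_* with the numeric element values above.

dq_C1/dt = F_Sf1 + F_Sf2 - p_I1

b1 stroke at Sf1  (source Sf1 imposes f)
b3 stroke at Sf2  (Sf2 (Sf) sets flow on bond)
b0 stroke at J1  (prefer integral on C1)
b2 stroke at I1  (0-jn J1 has e-setter on 0)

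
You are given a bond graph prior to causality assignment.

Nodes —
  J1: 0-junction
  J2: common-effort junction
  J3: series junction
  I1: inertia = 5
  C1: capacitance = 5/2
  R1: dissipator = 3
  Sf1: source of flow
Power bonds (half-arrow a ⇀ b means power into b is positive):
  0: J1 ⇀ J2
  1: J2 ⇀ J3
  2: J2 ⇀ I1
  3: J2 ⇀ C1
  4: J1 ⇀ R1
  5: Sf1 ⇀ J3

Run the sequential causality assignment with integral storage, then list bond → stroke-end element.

bond 0 stroke→J1
bond 1 stroke→J3
bond 2 stroke→I1
bond 3 stroke→J2
bond 4 stroke→R1
bond 5 stroke→Sf1

bond 5 →Sf1  (Sf1: flow source, stroke at near end)
bond 1 →J3  (common-f at J3 fixed by 5)
bond 2 →I1  (prefer integral on I1)
bond 3 →J2  (C1: C, integral causality)
bond 0 →J1  (J2: bond 3 brought effort, rest push out)
bond 4 →R1  (J1: bond 0 brought effort, rest push out)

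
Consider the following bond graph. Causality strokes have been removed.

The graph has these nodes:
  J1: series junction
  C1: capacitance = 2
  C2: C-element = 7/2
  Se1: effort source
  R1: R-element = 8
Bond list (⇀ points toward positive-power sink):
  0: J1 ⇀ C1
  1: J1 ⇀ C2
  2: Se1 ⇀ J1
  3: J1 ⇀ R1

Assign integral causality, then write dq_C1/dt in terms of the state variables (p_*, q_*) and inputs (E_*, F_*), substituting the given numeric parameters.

dq_C1/dt = E_Se1/8 - q_C1/16 - q_C2/28

bond 2 stroke→J1  (Se1: effort source, stroke at far end)
bond 0 stroke→J1  (C1 outputs effort q/C1)
bond 1 stroke→J1  (C2: C, integral causality)
bond 3 stroke→R1  (only one flow-in slot at J1)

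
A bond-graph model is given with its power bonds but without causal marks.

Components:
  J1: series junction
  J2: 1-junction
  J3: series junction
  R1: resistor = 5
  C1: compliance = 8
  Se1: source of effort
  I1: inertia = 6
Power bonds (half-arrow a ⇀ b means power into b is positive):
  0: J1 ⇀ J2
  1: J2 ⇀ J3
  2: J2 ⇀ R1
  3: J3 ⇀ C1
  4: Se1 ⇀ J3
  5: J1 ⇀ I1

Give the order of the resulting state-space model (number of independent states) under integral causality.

β4 →J3  (Se1 (Se) sets effort on bond)
β3 →J3  (C1 outputs effort q/C1)
β1 →J2  (only one flow-in slot at J3)
β5 →I1  (prefer integral on I1)
β0 →J1  (1-jn J1 has f-setter on 5)
β2 →J2  (J2 flow already set via bond 0)

2  (C1, I1 all integral)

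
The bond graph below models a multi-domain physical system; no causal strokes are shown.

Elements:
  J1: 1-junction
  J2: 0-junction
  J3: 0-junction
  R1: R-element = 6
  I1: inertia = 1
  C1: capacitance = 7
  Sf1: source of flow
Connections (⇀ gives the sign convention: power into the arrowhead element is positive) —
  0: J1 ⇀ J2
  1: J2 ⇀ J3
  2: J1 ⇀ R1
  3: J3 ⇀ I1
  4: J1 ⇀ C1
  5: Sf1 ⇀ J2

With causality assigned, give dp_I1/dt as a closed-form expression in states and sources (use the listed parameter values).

dp_I1/dt = 6*F_Sf1 - 6*p_I1 - q_C1/7

β5 stroke at Sf1  (Sf1 fixes flow; stroke at Sf1)
β3 stroke at I1  (I1 outputs flow p/I1)
β1 stroke at J3  (J3 needs exactly one e-in)
β0 stroke at J2  (J2: last free bond brings effort in)
β2 stroke at J1  (J1: bond 0 brought flow, rest push out)
β4 stroke at J1  (J1 flow already set via bond 0)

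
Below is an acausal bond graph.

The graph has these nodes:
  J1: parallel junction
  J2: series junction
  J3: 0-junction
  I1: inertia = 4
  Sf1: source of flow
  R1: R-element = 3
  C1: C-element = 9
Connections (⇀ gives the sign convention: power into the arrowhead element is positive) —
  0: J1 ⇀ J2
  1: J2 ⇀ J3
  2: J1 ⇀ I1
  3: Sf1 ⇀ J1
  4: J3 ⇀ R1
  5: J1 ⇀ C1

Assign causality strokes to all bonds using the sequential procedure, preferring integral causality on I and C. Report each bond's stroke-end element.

bond 0 stroke at J2
bond 1 stroke at J3
bond 2 stroke at I1
bond 3 stroke at Sf1
bond 4 stroke at R1
bond 5 stroke at J1

b3 stroke at Sf1  (source Sf1 imposes f)
b2 stroke at I1  (prefer integral on I1)
b5 stroke at J1  (C1 outputs effort q/C1)
b0 stroke at J2  (J1 effort already set via bond 5)
b1 stroke at J3  (J2 needs exactly one f-in)
b4 stroke at R1  (J3: bond 1 brought effort, rest push out)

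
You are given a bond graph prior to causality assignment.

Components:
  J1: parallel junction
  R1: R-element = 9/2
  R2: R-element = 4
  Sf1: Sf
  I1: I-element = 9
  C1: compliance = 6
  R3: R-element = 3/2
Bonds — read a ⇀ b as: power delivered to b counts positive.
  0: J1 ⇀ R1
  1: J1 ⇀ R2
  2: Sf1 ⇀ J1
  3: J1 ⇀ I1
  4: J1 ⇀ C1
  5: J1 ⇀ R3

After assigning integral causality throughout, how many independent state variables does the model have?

β2 →Sf1  (Sf1 (Sf) sets flow on bond)
β3 →I1  (I1 outputs flow p/I1)
β4 →J1  (C1 integral (e out))
β0 →R1  (J1 effort already set via bond 4)
β1 →R2  (0-jn J1 has e-setter on 4)
β5 →R3  (common-e at J1 fixed by 4)

2  (C1, I1 all integral)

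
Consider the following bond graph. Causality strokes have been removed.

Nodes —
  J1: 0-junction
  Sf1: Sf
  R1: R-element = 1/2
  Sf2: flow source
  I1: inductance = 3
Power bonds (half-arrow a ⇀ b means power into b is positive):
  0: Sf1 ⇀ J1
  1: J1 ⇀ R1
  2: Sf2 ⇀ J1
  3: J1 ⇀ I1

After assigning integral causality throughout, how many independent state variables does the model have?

1  (I1 all integral)

β0 |Sf1  (Sf1 (Sf) sets flow on bond)
β2 |Sf2  (Sf2 fixes flow; stroke at Sf2)
β3 |I1  (I1 integral (f out))
β1 |J1  (J1 needs exactly one e-in)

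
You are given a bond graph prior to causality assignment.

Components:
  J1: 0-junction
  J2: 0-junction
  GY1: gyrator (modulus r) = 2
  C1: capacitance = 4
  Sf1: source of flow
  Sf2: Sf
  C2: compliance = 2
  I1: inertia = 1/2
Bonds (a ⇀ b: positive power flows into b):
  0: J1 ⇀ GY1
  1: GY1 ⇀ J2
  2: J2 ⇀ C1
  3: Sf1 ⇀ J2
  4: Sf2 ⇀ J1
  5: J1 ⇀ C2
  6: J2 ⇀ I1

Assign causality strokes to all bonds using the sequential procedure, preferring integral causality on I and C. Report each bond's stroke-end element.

b0 →GY1
b1 →GY1
b2 →J2
b3 →Sf1
b4 →Sf2
b5 →J1
b6 →I1

b3 stroke→Sf1  (Sf1: flow source, stroke at near end)
b4 stroke→Sf2  (Sf2 (Sf) sets flow on bond)
b2 stroke→J2  (C1: C, integral causality)
b1 stroke→GY1  (common-e at J2 fixed by 2)
b6 stroke→I1  (J2 effort already set via bond 2)
b0 stroke→GY1  (GY1: gyrator matches bond 1)
b5 stroke→J1  (closing 0-jn rule on J1)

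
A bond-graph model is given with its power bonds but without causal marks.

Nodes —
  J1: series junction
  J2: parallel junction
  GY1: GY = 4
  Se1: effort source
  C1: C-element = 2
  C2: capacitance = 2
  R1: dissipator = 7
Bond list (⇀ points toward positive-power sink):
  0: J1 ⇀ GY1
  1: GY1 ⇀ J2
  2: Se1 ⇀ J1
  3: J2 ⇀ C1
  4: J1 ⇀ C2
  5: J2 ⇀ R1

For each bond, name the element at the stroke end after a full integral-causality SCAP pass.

β0 stroke at GY1
β1 stroke at GY1
β2 stroke at J1
β3 stroke at J2
β4 stroke at J1
β5 stroke at R1

b2 stroke at J1  (Se1 fixes effort; stroke away)
b3 stroke at J2  (C1 outputs effort q/C1)
b1 stroke at GY1  (0-jn J2 has e-setter on 3)
b5 stroke at R1  (common-e at J2 fixed by 3)
b0 stroke at GY1  (GY1: gyrator matches bond 1)
b4 stroke at J1  (J1 flow already set via bond 0)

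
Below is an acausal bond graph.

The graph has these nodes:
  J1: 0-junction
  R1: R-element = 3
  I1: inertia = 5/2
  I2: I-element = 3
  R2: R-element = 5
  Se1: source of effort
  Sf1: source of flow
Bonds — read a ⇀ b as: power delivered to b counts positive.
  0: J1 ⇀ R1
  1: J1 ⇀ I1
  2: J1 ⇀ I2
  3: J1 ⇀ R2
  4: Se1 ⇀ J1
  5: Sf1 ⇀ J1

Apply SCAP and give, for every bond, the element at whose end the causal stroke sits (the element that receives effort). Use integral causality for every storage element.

b0 →R1
b1 →I1
b2 →I2
b3 →R2
b4 →J1
b5 →Sf1

bond 4 stroke→J1  (source Se1 imposes e)
bond 5 stroke→Sf1  (Sf1 (Sf) sets flow on bond)
bond 0 stroke→R1  (common-e at J1 fixed by 4)
bond 1 stroke→I1  (common-e at J1 fixed by 4)
bond 2 stroke→I2  (J1: bond 4 brought effort, rest push out)
bond 3 stroke→R2  (common-e at J1 fixed by 4)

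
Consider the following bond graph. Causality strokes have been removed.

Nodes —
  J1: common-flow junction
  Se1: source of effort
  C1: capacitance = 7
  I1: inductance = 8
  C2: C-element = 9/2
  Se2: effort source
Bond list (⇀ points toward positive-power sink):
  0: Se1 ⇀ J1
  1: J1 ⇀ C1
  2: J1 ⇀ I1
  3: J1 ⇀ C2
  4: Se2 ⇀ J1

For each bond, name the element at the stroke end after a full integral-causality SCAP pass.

β0 →J1  (Se1: effort source, stroke at far end)
β4 →J1  (Se2 fixes effort; stroke away)
β1 →J1  (prefer integral on C1)
β2 →I1  (I1: I, integral causality)
β3 →J1  (J1: bond 2 brought flow, rest push out)

β0 stroke at J1
β1 stroke at J1
β2 stroke at I1
β3 stroke at J1
β4 stroke at J1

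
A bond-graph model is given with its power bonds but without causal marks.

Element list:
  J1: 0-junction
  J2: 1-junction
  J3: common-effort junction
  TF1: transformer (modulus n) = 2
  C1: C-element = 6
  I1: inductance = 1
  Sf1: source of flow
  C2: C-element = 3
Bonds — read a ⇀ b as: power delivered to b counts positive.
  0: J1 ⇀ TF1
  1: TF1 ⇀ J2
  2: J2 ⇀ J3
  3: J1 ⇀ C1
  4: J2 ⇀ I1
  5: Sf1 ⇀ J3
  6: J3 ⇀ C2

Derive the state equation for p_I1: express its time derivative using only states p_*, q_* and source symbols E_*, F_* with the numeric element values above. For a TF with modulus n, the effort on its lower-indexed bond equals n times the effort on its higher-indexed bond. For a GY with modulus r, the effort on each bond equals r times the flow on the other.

b5 →Sf1  (Sf1 fixes flow; stroke at Sf1)
b3 →J1  (C1: C, integral causality)
b0 →TF1  (0-jn J1 has e-setter on 3)
b1 →J2  (TF TF1: opposite of bond 0)
b4 →I1  (I1 integral (f out))
b2 →J2  (J2 flow already set via bond 4)
b6 →J3  (closing 0-jn rule on J3)

dp_I1/dt = q_C1/12 - q_C2/3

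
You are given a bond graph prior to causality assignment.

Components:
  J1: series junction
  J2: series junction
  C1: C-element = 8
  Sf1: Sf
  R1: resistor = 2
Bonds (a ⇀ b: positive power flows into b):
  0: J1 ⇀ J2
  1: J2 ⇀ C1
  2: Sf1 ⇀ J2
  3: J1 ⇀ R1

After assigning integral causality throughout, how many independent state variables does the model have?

1  (C1 all integral)

#2 |Sf1  (Sf1 (Sf) sets flow on bond)
#0 |J2  (J2: bond 2 brought flow, rest push out)
#1 |J2  (J2: bond 2 brought flow, rest push out)
#3 |J1  (1-jn J1 has f-setter on 0)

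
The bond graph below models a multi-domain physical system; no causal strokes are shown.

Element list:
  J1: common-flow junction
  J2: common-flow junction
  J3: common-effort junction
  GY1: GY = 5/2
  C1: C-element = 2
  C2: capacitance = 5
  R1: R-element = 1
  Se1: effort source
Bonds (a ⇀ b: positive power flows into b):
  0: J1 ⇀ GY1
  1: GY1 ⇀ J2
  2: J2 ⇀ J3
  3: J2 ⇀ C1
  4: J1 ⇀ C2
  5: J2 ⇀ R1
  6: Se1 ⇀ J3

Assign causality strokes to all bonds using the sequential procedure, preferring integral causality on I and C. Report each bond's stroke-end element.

bond 6 stroke at J3  (Se1 (Se) sets effort on bond)
bond 2 stroke at J2  (common-e at J3 fixed by 6)
bond 3 stroke at J2  (C1 integral (e out))
bond 4 stroke at J1  (prefer integral on C2)
bond 0 stroke at GY1  (J1 needs exactly one f-in)
bond 1 stroke at GY1  (GY1 both-in/both-out from 0)
bond 5 stroke at J2  (J2 flow already set via bond 1)

#0 |GY1
#1 |GY1
#2 |J2
#3 |J2
#4 |J1
#5 |J2
#6 |J3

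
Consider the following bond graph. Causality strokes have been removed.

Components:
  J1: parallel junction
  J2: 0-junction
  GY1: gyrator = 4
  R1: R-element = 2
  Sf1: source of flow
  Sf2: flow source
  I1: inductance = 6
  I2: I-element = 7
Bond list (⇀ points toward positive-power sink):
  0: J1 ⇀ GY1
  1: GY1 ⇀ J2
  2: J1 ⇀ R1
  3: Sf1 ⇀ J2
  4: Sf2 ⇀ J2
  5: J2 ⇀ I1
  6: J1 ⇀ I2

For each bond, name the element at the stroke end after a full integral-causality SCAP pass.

bond 3 |Sf1  (Sf1: flow source, stroke at near end)
bond 4 |Sf2  (source Sf2 imposes f)
bond 5 |I1  (I1: I, integral causality)
bond 1 |J2  (J2 needs exactly one e-in)
bond 0 |J1  (GY1: gyrator matches bond 1)
bond 2 |R1  (J1 effort already set via bond 0)
bond 6 |I2  (common-e at J1 fixed by 0)

bond 0 stroke at J1
bond 1 stroke at J2
bond 2 stroke at R1
bond 3 stroke at Sf1
bond 4 stroke at Sf2
bond 5 stroke at I1
bond 6 stroke at I2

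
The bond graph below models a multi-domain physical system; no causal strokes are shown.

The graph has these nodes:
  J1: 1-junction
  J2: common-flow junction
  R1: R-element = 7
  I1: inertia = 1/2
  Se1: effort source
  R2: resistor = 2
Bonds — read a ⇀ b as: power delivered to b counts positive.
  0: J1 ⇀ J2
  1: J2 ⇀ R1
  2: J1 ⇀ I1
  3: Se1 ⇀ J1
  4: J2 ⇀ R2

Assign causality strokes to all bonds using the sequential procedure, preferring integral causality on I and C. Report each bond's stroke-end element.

β0 |J1
β1 |J2
β2 |I1
β3 |J1
β4 |J2

#3 |J1  (Se1: effort source, stroke at far end)
#2 |I1  (I1 integral (f out))
#0 |J1  (J1 flow already set via bond 2)
#1 |J2  (1-jn J2 has f-setter on 0)
#4 |J2  (common-f at J2 fixed by 0)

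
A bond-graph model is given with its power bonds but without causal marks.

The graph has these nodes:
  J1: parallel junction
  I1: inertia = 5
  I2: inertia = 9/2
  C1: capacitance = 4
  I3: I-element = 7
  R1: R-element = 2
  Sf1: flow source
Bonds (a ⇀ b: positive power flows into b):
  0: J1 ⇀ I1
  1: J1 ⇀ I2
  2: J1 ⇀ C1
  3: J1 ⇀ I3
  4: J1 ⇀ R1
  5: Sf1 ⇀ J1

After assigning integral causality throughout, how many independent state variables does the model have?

b5 stroke at Sf1  (Sf1 (Sf) sets flow on bond)
b0 stroke at I1  (I1 outputs flow p/I1)
b1 stroke at I2  (I2 outputs flow p/I2)
b2 stroke at J1  (C1 outputs effort q/C1)
b3 stroke at I3  (J1 effort already set via bond 2)
b4 stroke at R1  (common-e at J1 fixed by 2)

4  (C1, I1, I2, I3 all integral)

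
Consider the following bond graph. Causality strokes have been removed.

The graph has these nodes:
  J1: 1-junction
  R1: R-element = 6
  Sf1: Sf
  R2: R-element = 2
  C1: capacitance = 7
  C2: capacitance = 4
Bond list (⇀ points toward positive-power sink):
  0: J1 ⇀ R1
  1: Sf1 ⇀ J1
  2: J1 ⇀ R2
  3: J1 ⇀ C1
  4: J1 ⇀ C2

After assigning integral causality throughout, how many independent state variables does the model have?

b1 stroke→Sf1  (Sf1 (Sf) sets flow on bond)
b0 stroke→J1  (common-f at J1 fixed by 1)
b2 stroke→J1  (J1 flow already set via bond 1)
b3 stroke→J1  (J1: bond 1 brought flow, rest push out)
b4 stroke→J1  (common-f at J1 fixed by 1)

2  (C1, C2 all integral)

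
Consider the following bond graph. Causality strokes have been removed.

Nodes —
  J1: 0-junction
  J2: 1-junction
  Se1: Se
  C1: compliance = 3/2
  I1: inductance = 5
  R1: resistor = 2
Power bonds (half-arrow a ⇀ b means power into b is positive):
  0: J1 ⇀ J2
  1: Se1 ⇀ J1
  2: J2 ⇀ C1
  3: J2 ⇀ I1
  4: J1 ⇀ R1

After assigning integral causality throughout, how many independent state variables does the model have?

2  (C1, I1 all integral)

b1 →J1  (Se1 fixes effort; stroke away)
b0 →J2  (common-e at J1 fixed by 1)
b4 →R1  (J1 effort already set via bond 1)
b2 →J2  (C1 integral (e out))
b3 →I1  (closing 1-jn rule on J2)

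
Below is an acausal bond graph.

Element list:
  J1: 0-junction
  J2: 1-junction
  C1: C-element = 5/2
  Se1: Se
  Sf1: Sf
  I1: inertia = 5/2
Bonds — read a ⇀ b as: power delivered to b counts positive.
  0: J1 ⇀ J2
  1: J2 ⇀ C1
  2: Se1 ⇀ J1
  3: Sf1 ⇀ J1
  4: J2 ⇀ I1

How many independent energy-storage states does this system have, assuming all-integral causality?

2  (C1, I1 all integral)

β2 stroke→J1  (source Se1 imposes e)
β3 stroke→Sf1  (Sf1 fixes flow; stroke at Sf1)
β0 stroke→J2  (J1 effort already set via bond 2)
β1 stroke→J2  (prefer integral on C1)
β4 stroke→I1  (closing 1-jn rule on J2)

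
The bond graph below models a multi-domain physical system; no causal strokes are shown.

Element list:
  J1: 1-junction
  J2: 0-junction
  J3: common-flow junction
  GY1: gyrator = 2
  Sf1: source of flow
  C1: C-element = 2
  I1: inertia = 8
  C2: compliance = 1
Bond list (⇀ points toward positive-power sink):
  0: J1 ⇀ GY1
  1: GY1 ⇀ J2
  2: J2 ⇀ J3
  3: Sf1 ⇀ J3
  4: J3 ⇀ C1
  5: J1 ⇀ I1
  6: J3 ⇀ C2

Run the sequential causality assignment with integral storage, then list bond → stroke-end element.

β0 stroke→J1
β1 stroke→J2
β2 stroke→J3
β3 stroke→Sf1
β4 stroke→J3
β5 stroke→I1
β6 stroke→J3

bond 3 |Sf1  (Sf1: flow source, stroke at near end)
bond 2 |J3  (1-jn J3 has f-setter on 3)
bond 4 |J3  (J3: bond 3 brought flow, rest push out)
bond 6 |J3  (1-jn J3 has f-setter on 3)
bond 1 |J2  (J2 needs exactly one e-in)
bond 0 |J1  (GY1 both-in/both-out from 1)
bond 5 |I1  (only one flow-in slot at J1)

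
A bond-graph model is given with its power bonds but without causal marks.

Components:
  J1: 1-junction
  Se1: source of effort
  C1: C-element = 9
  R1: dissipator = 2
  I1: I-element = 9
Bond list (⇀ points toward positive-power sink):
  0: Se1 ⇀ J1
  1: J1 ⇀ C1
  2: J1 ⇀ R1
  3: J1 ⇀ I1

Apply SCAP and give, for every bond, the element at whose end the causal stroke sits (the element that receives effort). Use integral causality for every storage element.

b0 |J1
b1 |J1
b2 |J1
b3 |I1

bond 0 |J1  (Se1 fixes effort; stroke away)
bond 1 |J1  (C1 integral (e out))
bond 3 |I1  (I1 integral (f out))
bond 2 |J1  (common-f at J1 fixed by 3)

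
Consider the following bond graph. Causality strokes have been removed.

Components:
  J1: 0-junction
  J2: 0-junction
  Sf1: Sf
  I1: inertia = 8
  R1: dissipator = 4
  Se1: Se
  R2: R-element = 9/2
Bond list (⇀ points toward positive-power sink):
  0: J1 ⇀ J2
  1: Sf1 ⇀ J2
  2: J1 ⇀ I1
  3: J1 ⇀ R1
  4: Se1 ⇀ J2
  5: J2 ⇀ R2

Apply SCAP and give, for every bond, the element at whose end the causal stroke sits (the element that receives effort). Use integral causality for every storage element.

b1 stroke→Sf1  (Sf1 fixes flow; stroke at Sf1)
b4 stroke→J2  (source Se1 imposes e)
b0 stroke→J1  (0-jn J2 has e-setter on 4)
b5 stroke→R2  (0-jn J2 has e-setter on 4)
b2 stroke→I1  (J1: bond 0 brought effort, rest push out)
b3 stroke→R1  (J1: bond 0 brought effort, rest push out)

bond 0 stroke at J1
bond 1 stroke at Sf1
bond 2 stroke at I1
bond 3 stroke at R1
bond 4 stroke at J2
bond 5 stroke at R2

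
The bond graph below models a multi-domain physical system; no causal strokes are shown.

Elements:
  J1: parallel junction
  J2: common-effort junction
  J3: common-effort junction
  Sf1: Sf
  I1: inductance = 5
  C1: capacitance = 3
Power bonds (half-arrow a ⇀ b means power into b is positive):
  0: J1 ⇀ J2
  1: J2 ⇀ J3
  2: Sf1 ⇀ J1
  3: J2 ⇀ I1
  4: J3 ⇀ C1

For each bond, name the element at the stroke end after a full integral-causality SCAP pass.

β2 stroke at Sf1  (Sf1: flow source, stroke at near end)
β0 stroke at J1  (J1 needs exactly one e-in)
β3 stroke at I1  (I1 integral (f out))
β1 stroke at J2  (only one effort-in slot at J2)
β4 stroke at J3  (only one effort-in slot at J3)

β0 stroke→J1
β1 stroke→J2
β2 stroke→Sf1
β3 stroke→I1
β4 stroke→J3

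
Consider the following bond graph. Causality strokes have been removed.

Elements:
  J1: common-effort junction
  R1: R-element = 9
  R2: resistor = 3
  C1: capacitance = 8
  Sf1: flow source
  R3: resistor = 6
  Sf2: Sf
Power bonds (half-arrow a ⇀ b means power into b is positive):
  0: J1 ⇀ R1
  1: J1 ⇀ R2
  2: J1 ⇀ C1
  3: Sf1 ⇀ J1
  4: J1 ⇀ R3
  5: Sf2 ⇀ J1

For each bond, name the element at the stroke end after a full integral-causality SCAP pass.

b0 →R1
b1 →R2
b2 →J1
b3 →Sf1
b4 →R3
b5 →Sf2

β3 →Sf1  (Sf1 fixes flow; stroke at Sf1)
β5 →Sf2  (Sf2 (Sf) sets flow on bond)
β2 →J1  (C1 integral (e out))
β0 →R1  (common-e at J1 fixed by 2)
β1 →R2  (J1: bond 2 brought effort, rest push out)
β4 →R3  (J1 effort already set via bond 2)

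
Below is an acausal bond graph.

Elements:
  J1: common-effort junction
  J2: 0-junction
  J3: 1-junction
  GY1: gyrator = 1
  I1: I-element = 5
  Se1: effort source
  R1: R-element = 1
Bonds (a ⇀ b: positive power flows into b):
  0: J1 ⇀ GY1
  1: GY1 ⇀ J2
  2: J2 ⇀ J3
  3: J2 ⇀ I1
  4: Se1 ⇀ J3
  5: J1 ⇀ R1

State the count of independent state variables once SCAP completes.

bond 4 stroke at J3  (Se1: effort source, stroke at far end)
bond 2 stroke at J2  (closing 1-jn rule on J3)
bond 1 stroke at GY1  (J2: bond 2 brought effort, rest push out)
bond 3 stroke at I1  (J2 effort already set via bond 2)
bond 0 stroke at GY1  (through GY1, causality inverts; strokes same side of GY1)
bond 5 stroke at J1  (only one effort-in slot at J1)

1  (I1 all integral)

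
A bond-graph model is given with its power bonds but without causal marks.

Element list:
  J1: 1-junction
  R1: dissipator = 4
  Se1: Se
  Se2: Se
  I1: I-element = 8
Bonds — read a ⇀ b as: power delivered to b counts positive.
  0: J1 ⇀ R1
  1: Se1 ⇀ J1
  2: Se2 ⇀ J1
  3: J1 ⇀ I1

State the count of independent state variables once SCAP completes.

1  (I1 all integral)

bond 1 |J1  (Se1 (Se) sets effort on bond)
bond 2 |J1  (source Se2 imposes e)
bond 3 |I1  (I1 outputs flow p/I1)
bond 0 |J1  (common-f at J1 fixed by 3)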